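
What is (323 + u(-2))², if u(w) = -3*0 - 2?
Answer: 103041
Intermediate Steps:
u(w) = -2 (u(w) = 0 - 2 = -2)
(323 + u(-2))² = (323 - 2)² = 321² = 103041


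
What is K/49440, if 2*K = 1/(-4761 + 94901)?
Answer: 1/8913043200 ≈ 1.1220e-10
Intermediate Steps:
K = 1/180280 (K = 1/(2*(-4761 + 94901)) = (½)/90140 = (½)*(1/90140) = 1/180280 ≈ 5.5469e-6)
K/49440 = (1/180280)/49440 = (1/180280)*(1/49440) = 1/8913043200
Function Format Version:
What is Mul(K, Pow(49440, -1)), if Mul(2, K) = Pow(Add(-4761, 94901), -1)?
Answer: Rational(1, 8913043200) ≈ 1.1220e-10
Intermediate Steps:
K = Rational(1, 180280) (K = Mul(Rational(1, 2), Pow(Add(-4761, 94901), -1)) = Mul(Rational(1, 2), Pow(90140, -1)) = Mul(Rational(1, 2), Rational(1, 90140)) = Rational(1, 180280) ≈ 5.5469e-6)
Mul(K, Pow(49440, -1)) = Mul(Rational(1, 180280), Pow(49440, -1)) = Mul(Rational(1, 180280), Rational(1, 49440)) = Rational(1, 8913043200)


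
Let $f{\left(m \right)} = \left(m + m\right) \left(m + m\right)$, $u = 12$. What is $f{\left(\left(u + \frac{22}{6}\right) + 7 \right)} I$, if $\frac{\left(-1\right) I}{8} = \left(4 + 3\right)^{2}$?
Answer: $- \frac{7250432}{9} \approx -8.056 \cdot 10^{5}$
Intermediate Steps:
$f{\left(m \right)} = 4 m^{2}$ ($f{\left(m \right)} = 2 m 2 m = 4 m^{2}$)
$I = -392$ ($I = - 8 \left(4 + 3\right)^{2} = - 8 \cdot 7^{2} = \left(-8\right) 49 = -392$)
$f{\left(\left(u + \frac{22}{6}\right) + 7 \right)} I = 4 \left(\left(12 + \frac{22}{6}\right) + 7\right)^{2} \left(-392\right) = 4 \left(\left(12 + 22 \cdot \frac{1}{6}\right) + 7\right)^{2} \left(-392\right) = 4 \left(\left(12 + \frac{11}{3}\right) + 7\right)^{2} \left(-392\right) = 4 \left(\frac{47}{3} + 7\right)^{2} \left(-392\right) = 4 \left(\frac{68}{3}\right)^{2} \left(-392\right) = 4 \cdot \frac{4624}{9} \left(-392\right) = \frac{18496}{9} \left(-392\right) = - \frac{7250432}{9}$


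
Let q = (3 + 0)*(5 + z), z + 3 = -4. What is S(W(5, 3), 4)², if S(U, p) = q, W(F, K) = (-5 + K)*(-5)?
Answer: 36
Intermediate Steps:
z = -7 (z = -3 - 4 = -7)
W(F, K) = 25 - 5*K
q = -6 (q = (3 + 0)*(5 - 7) = 3*(-2) = -6)
S(U, p) = -6
S(W(5, 3), 4)² = (-6)² = 36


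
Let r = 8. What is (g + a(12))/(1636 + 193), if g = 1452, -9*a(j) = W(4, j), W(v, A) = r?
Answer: 13060/16461 ≈ 0.79339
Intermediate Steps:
W(v, A) = 8
a(j) = -8/9 (a(j) = -1/9*8 = -8/9)
(g + a(12))/(1636 + 193) = (1452 - 8/9)/(1636 + 193) = (13060/9)/1829 = (13060/9)*(1/1829) = 13060/16461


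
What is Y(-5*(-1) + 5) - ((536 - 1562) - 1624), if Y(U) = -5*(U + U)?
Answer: 2550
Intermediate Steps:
Y(U) = -10*U
Y(-5*(-1) + 5) - ((536 - 1562) - 1624) = -10*(-5*(-1) + 5) - ((536 - 1562) - 1624) = -10*(5 + 5) - (-1026 - 1624) = -10*10 - 1*(-2650) = -100 + 2650 = 2550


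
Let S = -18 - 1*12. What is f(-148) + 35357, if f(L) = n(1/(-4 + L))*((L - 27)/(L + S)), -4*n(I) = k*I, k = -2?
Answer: 1913237809/54112 ≈ 35357.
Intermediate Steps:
S = -30 (S = -18 - 12 = -30)
n(I) = I/2 (n(I) = -(-1)*I/2 = I/2)
f(L) = (-27 + L)/(2*(-30 + L)*(-4 + L)) (f(L) = (1/(2*(-4 + L)))*((L - 27)/(L - 30)) = (1/(2*(-4 + L)))*((-27 + L)/(-30 + L)) = (-27 + L)/(2*(-30 + L)*(-4 + L)))
f(-148) + 35357 = (-27 - 148)/(2*(-30 - 148)*(-4 - 148)) + 35357 = (½)*(-175)/(-178*(-152)) + 35357 = (½)*(-1/178)*(-1/152)*(-175) + 35357 = -175/54112 + 35357 = 1913237809/54112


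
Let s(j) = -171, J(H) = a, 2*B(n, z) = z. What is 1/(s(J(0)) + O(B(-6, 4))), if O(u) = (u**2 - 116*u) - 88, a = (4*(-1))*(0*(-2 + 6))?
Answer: -1/487 ≈ -0.0020534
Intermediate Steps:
B(n, z) = z/2
a = 0 (a = -0*4 = -4*0 = 0)
J(H) = 0
O(u) = -88 + u**2 - 116*u
1/(s(J(0)) + O(B(-6, 4))) = 1/(-171 + (-88 + ((1/2)*4)**2 - 58*4)) = 1/(-171 + (-88 + 2**2 - 116*2)) = 1/(-171 + (-88 + 4 - 232)) = 1/(-171 - 316) = 1/(-487) = -1/487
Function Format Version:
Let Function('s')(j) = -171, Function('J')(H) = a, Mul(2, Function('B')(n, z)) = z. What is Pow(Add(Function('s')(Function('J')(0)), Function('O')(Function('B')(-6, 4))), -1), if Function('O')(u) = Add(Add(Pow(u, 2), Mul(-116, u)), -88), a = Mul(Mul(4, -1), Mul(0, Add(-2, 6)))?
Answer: Rational(-1, 487) ≈ -0.0020534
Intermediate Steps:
Function('B')(n, z) = Mul(Rational(1, 2), z)
a = 0 (a = Mul(-4, Mul(0, 4)) = Mul(-4, 0) = 0)
Function('J')(H) = 0
Function('O')(u) = Add(-88, Pow(u, 2), Mul(-116, u))
Pow(Add(Function('s')(Function('J')(0)), Function('O')(Function('B')(-6, 4))), -1) = Pow(Add(-171, Add(-88, Pow(Mul(Rational(1, 2), 4), 2), Mul(-116, Mul(Rational(1, 2), 4)))), -1) = Pow(Add(-171, Add(-88, Pow(2, 2), Mul(-116, 2))), -1) = Pow(Add(-171, Add(-88, 4, -232)), -1) = Pow(Add(-171, -316), -1) = Pow(-487, -1) = Rational(-1, 487)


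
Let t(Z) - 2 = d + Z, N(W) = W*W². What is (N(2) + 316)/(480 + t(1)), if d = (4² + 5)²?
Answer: 27/77 ≈ 0.35065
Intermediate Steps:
d = 441 (d = (16 + 5)² = 21² = 441)
N(W) = W³
t(Z) = 443 + Z (t(Z) = 2 + (441 + Z) = 443 + Z)
(N(2) + 316)/(480 + t(1)) = (2³ + 316)/(480 + (443 + 1)) = (8 + 316)/(480 + 444) = 324/924 = 324*(1/924) = 27/77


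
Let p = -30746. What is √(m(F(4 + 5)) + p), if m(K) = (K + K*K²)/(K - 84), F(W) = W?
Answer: 8*I*√12014/5 ≈ 175.37*I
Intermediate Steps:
m(K) = (K + K³)/(-84 + K)
√(m(F(4 + 5)) + p) = √(((4 + 5) + (4 + 5)³)/(-84 + (4 + 5)) - 30746) = √((9 + 9³)/(-84 + 9) - 30746) = √((9 + 729)/(-75) - 30746) = √(-1/75*738 - 30746) = √(-246/25 - 30746) = √(-768896/25) = 8*I*√12014/5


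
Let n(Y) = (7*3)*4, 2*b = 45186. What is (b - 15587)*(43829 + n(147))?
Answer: 307654478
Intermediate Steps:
b = 22593 (b = (½)*45186 = 22593)
n(Y) = 84 (n(Y) = 21*4 = 84)
(b - 15587)*(43829 + n(147)) = (22593 - 15587)*(43829 + 84) = 7006*43913 = 307654478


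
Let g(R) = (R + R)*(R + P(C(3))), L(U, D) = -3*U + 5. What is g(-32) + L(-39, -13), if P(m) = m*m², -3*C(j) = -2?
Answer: 58078/27 ≈ 2151.0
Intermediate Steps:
C(j) = ⅔ (C(j) = -⅓*(-2) = ⅔)
P(m) = m³
L(U, D) = 5 - 3*U
g(R) = 2*R*(8/27 + R) (g(R) = (R + R)*(R + (⅔)³) = (2*R)*(R + 8/27) = (2*R)*(8/27 + R) = 2*R*(8/27 + R))
g(-32) + L(-39, -13) = (2/27)*(-32)*(8 + 27*(-32)) + (5 - 3*(-39)) = (2/27)*(-32)*(8 - 864) + (5 + 117) = (2/27)*(-32)*(-856) + 122 = 54784/27 + 122 = 58078/27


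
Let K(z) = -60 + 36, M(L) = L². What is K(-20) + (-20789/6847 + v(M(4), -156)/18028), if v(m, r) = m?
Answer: -834294931/30859429 ≈ -27.035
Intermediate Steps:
K(z) = -24
K(-20) + (-20789/6847 + v(M(4), -156)/18028) = -24 + (-20789/6847 + 4²/18028) = -24 + (-20789*1/6847 + 16*(1/18028)) = -24 + (-20789/6847 + 4/4507) = -24 - 93668635/30859429 = -834294931/30859429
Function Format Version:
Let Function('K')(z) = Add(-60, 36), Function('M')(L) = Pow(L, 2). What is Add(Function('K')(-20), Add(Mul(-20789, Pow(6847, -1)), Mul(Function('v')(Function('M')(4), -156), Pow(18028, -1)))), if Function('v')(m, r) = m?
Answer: Rational(-834294931, 30859429) ≈ -27.035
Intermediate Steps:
Function('K')(z) = -24
Add(Function('K')(-20), Add(Mul(-20789, Pow(6847, -1)), Mul(Function('v')(Function('M')(4), -156), Pow(18028, -1)))) = Add(-24, Add(Mul(-20789, Pow(6847, -1)), Mul(Pow(4, 2), Pow(18028, -1)))) = Add(-24, Add(Mul(-20789, Rational(1, 6847)), Mul(16, Rational(1, 18028)))) = Add(-24, Add(Rational(-20789, 6847), Rational(4, 4507))) = Add(-24, Rational(-93668635, 30859429)) = Rational(-834294931, 30859429)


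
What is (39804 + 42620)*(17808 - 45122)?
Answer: -2251329136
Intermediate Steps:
(39804 + 42620)*(17808 - 45122) = 82424*(-27314) = -2251329136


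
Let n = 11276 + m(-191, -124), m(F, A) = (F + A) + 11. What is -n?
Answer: -10972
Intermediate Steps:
m(F, A) = 11 + A + F (m(F, A) = (A + F) + 11 = 11 + A + F)
n = 10972 (n = 11276 + (11 - 124 - 191) = 11276 - 304 = 10972)
-n = -1*10972 = -10972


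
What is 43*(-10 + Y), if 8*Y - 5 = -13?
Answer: -473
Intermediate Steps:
Y = -1 (Y = 5/8 + (⅛)*(-13) = 5/8 - 13/8 = -1)
43*(-10 + Y) = 43*(-10 - 1) = 43*(-11) = -473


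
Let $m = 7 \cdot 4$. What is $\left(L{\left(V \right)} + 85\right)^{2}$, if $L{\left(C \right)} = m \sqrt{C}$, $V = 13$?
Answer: $17417 + 4760 \sqrt{13} \approx 34579.0$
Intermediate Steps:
$m = 28$
$L{\left(C \right)} = 28 \sqrt{C}$
$\left(L{\left(V \right)} + 85\right)^{2} = \left(28 \sqrt{13} + 85\right)^{2} = \left(85 + 28 \sqrt{13}\right)^{2}$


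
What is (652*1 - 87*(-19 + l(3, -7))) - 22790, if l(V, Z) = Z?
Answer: -19876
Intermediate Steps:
(652*1 - 87*(-19 + l(3, -7))) - 22790 = (652*1 - 87*(-19 - 7)) - 22790 = (652 - 87*(-26)) - 22790 = (652 + 2262) - 22790 = 2914 - 22790 = -19876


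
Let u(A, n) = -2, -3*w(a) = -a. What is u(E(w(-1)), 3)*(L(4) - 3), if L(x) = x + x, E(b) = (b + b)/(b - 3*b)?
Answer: -10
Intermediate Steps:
w(a) = a/3 (w(a) = -(-1)*a/3 = a/3)
E(b) = -1 (E(b) = (2*b)/((-2*b)) = (2*b)*(-1/(2*b)) = -1)
L(x) = 2*x
u(E(w(-1)), 3)*(L(4) - 3) = -2*(2*4 - 3) = -2*(8 - 3) = -2*5 = -10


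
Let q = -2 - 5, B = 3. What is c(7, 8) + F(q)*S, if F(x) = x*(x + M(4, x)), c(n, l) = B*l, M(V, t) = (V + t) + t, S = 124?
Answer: 14780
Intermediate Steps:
M(V, t) = V + 2*t
c(n, l) = 3*l
q = -7
F(x) = x*(4 + 3*x) (F(x) = x*(x + (4 + 2*x)) = x*(4 + 3*x))
c(7, 8) + F(q)*S = 3*8 - 7*(4 + 3*(-7))*124 = 24 - 7*(4 - 21)*124 = 24 - 7*(-17)*124 = 24 + 119*124 = 24 + 14756 = 14780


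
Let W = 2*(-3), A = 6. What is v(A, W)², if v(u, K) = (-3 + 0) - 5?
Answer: 64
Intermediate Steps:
W = -6
v(u, K) = -8 (v(u, K) = -3 - 5 = -8)
v(A, W)² = (-8)² = 64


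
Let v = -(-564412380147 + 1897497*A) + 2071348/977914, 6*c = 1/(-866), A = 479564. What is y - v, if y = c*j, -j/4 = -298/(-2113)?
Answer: 463768623299196242229347/1342082817159 ≈ 3.4556e+11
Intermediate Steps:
c = -1/5196 (c = (⅙)/(-866) = (⅙)*(-1/866) = -1/5196 ≈ -0.00019246)
j = -1192/2113 (j = -(-1192)/(-2113) = -(-1192)*(-1)/2113 = -4*298/2113 = -1192/2113 ≈ -0.56413)
v = -168963428965233403/488957 (v = -1897497/(1/(479564 - 297451)) + 2071348/977914 = -1897497/(1/182113) + 2071348*(1/977914) = -1897497/1/182113 + 1035674/488957 = -1897497*182113 + 1035674/488957 = -345558871161 + 1035674/488957 = -168963428965233403/488957 ≈ -3.4556e+11)
y = 298/2744787 (y = -1/5196*(-1192/2113) = 298/2744787 ≈ 0.00010857)
y - v = 298/2744787 - 1*(-168963428965233403/488957) = 298/2744787 + 168963428965233403/488957 = 463768623299196242229347/1342082817159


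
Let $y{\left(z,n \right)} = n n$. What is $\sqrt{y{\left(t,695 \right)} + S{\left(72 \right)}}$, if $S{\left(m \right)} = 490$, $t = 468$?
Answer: $\sqrt{483515} \approx 695.35$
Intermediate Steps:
$y{\left(z,n \right)} = n^{2}$
$\sqrt{y{\left(t,695 \right)} + S{\left(72 \right)}} = \sqrt{695^{2} + 490} = \sqrt{483025 + 490} = \sqrt{483515}$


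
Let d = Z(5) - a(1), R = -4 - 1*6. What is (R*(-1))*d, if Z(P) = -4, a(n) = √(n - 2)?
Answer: -40 - 10*I ≈ -40.0 - 10.0*I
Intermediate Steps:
a(n) = √(-2 + n)
R = -10 (R = -4 - 6 = -10)
d = -4 - I (d = -4 - √(-2 + 1) = -4 - √(-1) = -4 - I ≈ -4.0 - 1.0*I)
(R*(-1))*d = (-10*(-1))*(-4 - I) = 10*(-4 - I) = -40 - 10*I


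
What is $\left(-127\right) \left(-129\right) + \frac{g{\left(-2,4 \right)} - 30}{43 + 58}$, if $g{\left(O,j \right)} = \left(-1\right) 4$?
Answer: $\frac{1654649}{101} \approx 16383.0$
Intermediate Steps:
$g{\left(O,j \right)} = -4$
$\left(-127\right) \left(-129\right) + \frac{g{\left(-2,4 \right)} - 30}{43 + 58} = \left(-127\right) \left(-129\right) + \frac{-4 - 30}{43 + 58} = 16383 - \frac{34}{101} = \frac{1654649}{101}$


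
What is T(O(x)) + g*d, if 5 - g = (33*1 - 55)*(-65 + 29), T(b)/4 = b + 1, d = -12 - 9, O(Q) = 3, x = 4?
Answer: 16543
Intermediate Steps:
d = -21
T(b) = 4 + 4*b (T(b) = 4*(b + 1) = 4*(1 + b) = 4 + 4*b)
g = -787 (g = 5 - (33*1 - 55)*(-65 + 29) = 5 - (33 - 55)*(-36) = 5 - (-22)*(-36) = 5 - 1*792 = 5 - 792 = -787)
T(O(x)) + g*d = (4 + 4*3) - 787*(-21) = (4 + 12) + 16527 = 16 + 16527 = 16543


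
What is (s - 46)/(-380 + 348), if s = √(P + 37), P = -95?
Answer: 23/16 - I*√58/32 ≈ 1.4375 - 0.23799*I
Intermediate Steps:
s = I*√58 (s = √(-95 + 37) = √(-58) = I*√58 ≈ 7.6158*I)
(s - 46)/(-380 + 348) = (I*√58 - 46)/(-380 + 348) = (-46 + I*√58)/(-32) = (-46 + I*√58)*(-1/32) = 23/16 - I*√58/32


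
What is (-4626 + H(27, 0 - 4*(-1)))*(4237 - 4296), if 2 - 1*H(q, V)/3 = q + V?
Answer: 278067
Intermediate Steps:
H(q, V) = 6 - 3*V - 3*q (H(q, V) = 6 - 3*(q + V) = 6 - 3*(V + q) = 6 + (-3*V - 3*q) = 6 - 3*V - 3*q)
(-4626 + H(27, 0 - 4*(-1)))*(4237 - 4296) = (-4626 + (6 - 3*(0 - 4*(-1)) - 3*27))*(4237 - 4296) = (-4626 + (6 - 3*(0 + 4) - 81))*(-59) = (-4626 + (6 - 3*4 - 81))*(-59) = (-4626 + (6 - 12 - 81))*(-59) = (-4626 - 87)*(-59) = -4713*(-59) = 278067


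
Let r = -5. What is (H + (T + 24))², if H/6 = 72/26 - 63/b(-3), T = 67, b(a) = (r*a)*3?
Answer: 41589601/4225 ≈ 9843.7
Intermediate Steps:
b(a) = -15*a (b(a) = -5*a*3 = -15*a)
H = 534/65 (H = 6*(72/26 - 63/((-15*(-3)))) = 6*(72*(1/26) - 63/45) = 6*(36/13 - 63*1/45) = 6*(36/13 - 7/5) = 6*(89/65) = 534/65 ≈ 8.2154)
(H + (T + 24))² = (534/65 + (67 + 24))² = (534/65 + 91)² = (6449/65)² = 41589601/4225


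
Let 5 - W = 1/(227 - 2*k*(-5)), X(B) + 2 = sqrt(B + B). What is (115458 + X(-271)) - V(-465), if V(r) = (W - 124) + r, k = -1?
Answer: 25180681/217 + I*sqrt(542) ≈ 1.1604e+5 + 23.281*I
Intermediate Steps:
X(B) = -2 + sqrt(2)*sqrt(B) (X(B) = -2 + sqrt(B + B) = -2 + sqrt(2*B) = -2 + sqrt(2)*sqrt(B))
W = 1084/217 (W = 5 - 1/(227 - 2*(-1)*(-5)) = 5 - 1/(227 + 2*(-5)) = 5 - 1/(227 - 10) = 5 - 1/217 = 1084/217 ≈ 4.9954)
V(r) = -25824/217 + r (V(r) = (1084/217 - 124) + r = -25824/217 + r)
(115458 + X(-271)) - V(-465) = (115458 + (-2 + sqrt(2)*sqrt(-271))) - (-25824/217 - 465) = (115458 + (-2 + sqrt(2)*(I*sqrt(271)))) - 1*(-126729/217) = (115458 + (-2 + I*sqrt(542))) + 126729/217 = (115456 + I*sqrt(542)) + 126729/217 = 25180681/217 + I*sqrt(542)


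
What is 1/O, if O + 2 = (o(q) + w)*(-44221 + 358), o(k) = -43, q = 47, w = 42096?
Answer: -1/1844570741 ≈ -5.4213e-10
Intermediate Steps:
O = -1844570741 (O = -2 + (-43 + 42096)*(-44221 + 358) = -2 + 42053*(-43863) = -2 - 1844570739 = -1844570741)
1/O = 1/(-1844570741) = -1/1844570741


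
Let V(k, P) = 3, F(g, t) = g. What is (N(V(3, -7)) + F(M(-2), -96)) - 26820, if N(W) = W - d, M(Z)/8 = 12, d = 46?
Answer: -26767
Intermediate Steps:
M(Z) = 96 (M(Z) = 8*12 = 96)
N(W) = -46 + W (N(W) = W - 1*46 = W - 46 = -46 + W)
(N(V(3, -7)) + F(M(-2), -96)) - 26820 = ((-46 + 3) + 96) - 26820 = (-43 + 96) - 26820 = 53 - 26820 = -26767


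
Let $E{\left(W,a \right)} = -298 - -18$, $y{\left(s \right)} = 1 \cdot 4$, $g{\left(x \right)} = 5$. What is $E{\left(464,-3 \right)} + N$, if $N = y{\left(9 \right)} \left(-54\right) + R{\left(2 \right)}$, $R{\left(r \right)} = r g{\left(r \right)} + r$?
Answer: $-484$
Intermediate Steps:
$y{\left(s \right)} = 4$
$R{\left(r \right)} = 6 r$ ($R{\left(r \right)} = r 5 + r = 5 r + r = 6 r$)
$E{\left(W,a \right)} = -280$ ($E{\left(W,a \right)} = -298 + 18 = -280$)
$N = -204$ ($N = 4 \left(-54\right) + 6 \cdot 2 = -216 + 12 = -204$)
$E{\left(464,-3 \right)} + N = -280 - 204 = -484$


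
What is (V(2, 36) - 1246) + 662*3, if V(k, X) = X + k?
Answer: 778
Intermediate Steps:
(V(2, 36) - 1246) + 662*3 = ((36 + 2) - 1246) + 662*3 = (38 - 1246) + 1986 = -1208 + 1986 = 778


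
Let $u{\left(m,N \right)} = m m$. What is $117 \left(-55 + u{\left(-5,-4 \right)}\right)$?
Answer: $-3510$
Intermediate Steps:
$u{\left(m,N \right)} = m^{2}$
$117 \left(-55 + u{\left(-5,-4 \right)}\right) = 117 \left(-55 + \left(-5\right)^{2}\right) = 117 \left(-55 + 25\right) = 117 \left(-30\right) = -3510$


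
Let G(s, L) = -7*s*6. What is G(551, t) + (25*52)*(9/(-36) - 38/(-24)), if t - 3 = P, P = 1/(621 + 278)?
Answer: -64226/3 ≈ -21409.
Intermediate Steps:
P = 1/899 ≈ 0.0011123
t = 2698/899 (t = 3 + 1/899 = 2698/899 ≈ 3.0011)
G(s, L) = -42*s
G(551, t) + (25*52)*(9/(-36) - 38/(-24)) = -42*551 + (25*52)*(9/(-36) - 38/(-24)) = -23142 + 1300*(9*(-1/36) - 38*(-1/24)) = -23142 + 1300*(-¼ + 19/12) = -23142 + 1300*(4/3) = -23142 + 5200/3 = -64226/3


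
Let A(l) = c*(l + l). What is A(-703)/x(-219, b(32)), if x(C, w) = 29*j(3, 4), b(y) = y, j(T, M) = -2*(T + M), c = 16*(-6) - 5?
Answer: -71003/203 ≈ -349.77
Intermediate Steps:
c = -101 (c = -96 - 5 = -101)
j(T, M) = -2*M - 2*T (j(T, M) = -2*(M + T) = -2*M - 2*T)
x(C, w) = -406 (x(C, w) = 29*(-2*4 - 2*3) = 29*(-8 - 6) = 29*(-14) = -406)
A(l) = -202*l (A(l) = -101*(l + l) = -202*l)
A(-703)/x(-219, b(32)) = -202*(-703)/(-406) = 142006*(-1/406) = -71003/203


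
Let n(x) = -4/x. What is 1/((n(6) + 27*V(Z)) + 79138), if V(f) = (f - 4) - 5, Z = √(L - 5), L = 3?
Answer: 710049/56018855611 - 243*I*√2/56018855611 ≈ 1.2675e-5 - 6.1346e-9*I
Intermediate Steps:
Z = I*√2 (Z = √(3 - 5) = √(-2) = I*√2 ≈ 1.4142*I)
V(f) = -9 + f (V(f) = (-4 + f) - 5 = -9 + f)
1/((n(6) + 27*V(Z)) + 79138) = 1/((-4/6 + 27*(-9 + I*√2)) + 79138) = 1/((-4*⅙ + (-243 + 27*I*√2)) + 79138) = 1/((-⅔ + (-243 + 27*I*√2)) + 79138) = 1/((-731/3 + 27*I*√2) + 79138) = 1/(236683/3 + 27*I*√2)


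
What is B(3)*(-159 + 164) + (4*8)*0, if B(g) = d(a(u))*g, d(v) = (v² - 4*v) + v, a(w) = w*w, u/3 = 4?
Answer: 304560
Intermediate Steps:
u = 12 (u = 3*4 = 12)
a(w) = w²
d(v) = v² - 3*v
B(g) = 20304*g (B(g) = (12²*(-3 + 12²))*g = (144*(-3 + 144))*g = (144*141)*g = 20304*g)
B(3)*(-159 + 164) + (4*8)*0 = (20304*3)*(-159 + 164) + (4*8)*0 = 60912*5 + 32*0 = 304560 + 0 = 304560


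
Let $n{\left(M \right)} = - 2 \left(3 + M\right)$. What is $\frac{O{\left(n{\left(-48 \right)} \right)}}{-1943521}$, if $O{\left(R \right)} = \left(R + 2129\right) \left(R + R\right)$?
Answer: $- \frac{399420}{1943521} \approx -0.20551$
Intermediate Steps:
$n{\left(M \right)} = -6 - 2 M$
$O{\left(R \right)} = 2 R \left(2129 + R\right)$ ($O{\left(R \right)} = \left(2129 + R\right) 2 R = 2 R \left(2129 + R\right)$)
$\frac{O{\left(n{\left(-48 \right)} \right)}}{-1943521} = \frac{2 \left(-6 - -96\right) \left(2129 - -90\right)}{-1943521} = 2 \left(-6 + 96\right) \left(2129 + \left(-6 + 96\right)\right) \left(- \frac{1}{1943521}\right) = 2 \cdot 90 \left(2129 + 90\right) \left(- \frac{1}{1943521}\right) = 2 \cdot 90 \cdot 2219 \left(- \frac{1}{1943521}\right) = 399420 \left(- \frac{1}{1943521}\right) = - \frac{399420}{1943521}$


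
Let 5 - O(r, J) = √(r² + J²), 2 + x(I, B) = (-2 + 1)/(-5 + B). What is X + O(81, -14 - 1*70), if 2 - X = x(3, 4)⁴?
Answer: 6 - 3*√1513 ≈ -110.69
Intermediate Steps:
x(I, B) = -2 - 1/(-5 + B) (x(I, B) = -2 + (-2 + 1)/(-5 + B) = -2 - 1/(-5 + B))
X = 1 (X = 2 - ((9 - 2*4)/(-5 + 4))⁴ = 2 - ((9 - 8)/(-1))⁴ = 2 - (-1*1)⁴ = 2 - 1*(-1)⁴ = 2 - 1*1 = 2 - 1 = 1)
O(r, J) = 5 - √(J² + r²) (O(r, J) = 5 - √(r² + J²) = 5 - √(J² + r²))
X + O(81, -14 - 1*70) = 1 + (5 - √((-14 - 1*70)² + 81²)) = 1 + (5 - √((-14 - 70)² + 6561)) = 1 + (5 - √((-84)² + 6561)) = 1 + (5 - √(7056 + 6561)) = 1 + (5 - √13617) = 1 + (5 - 3*√1513) = 6 - 3*√1513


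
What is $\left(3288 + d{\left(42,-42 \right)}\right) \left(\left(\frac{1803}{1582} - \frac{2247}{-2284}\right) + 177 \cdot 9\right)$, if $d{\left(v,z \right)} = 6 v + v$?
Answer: $\frac{5161340148345}{903322} \approx 5.7137 \cdot 10^{6}$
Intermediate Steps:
$d{\left(v,z \right)} = 7 v$
$\left(3288 + d{\left(42,-42 \right)}\right) \left(\left(\frac{1803}{1582} - \frac{2247}{-2284}\right) + 177 \cdot 9\right) = \left(3288 + 7 \cdot 42\right) \left(\left(\frac{1803}{1582} - \frac{2247}{-2284}\right) + 177 \cdot 9\right) = \left(3288 + 294\right) \left(\left(1803 \cdot \frac{1}{1582} - - \frac{2247}{2284}\right) + 1593\right) = 3582 \left(\left(\frac{1803}{1582} + \frac{2247}{2284}\right) + 1593\right) = 3582 \left(\frac{3836403}{1806644} + 1593\right) = 3582 \cdot \frac{2881820295}{1806644} = \frac{5161340148345}{903322}$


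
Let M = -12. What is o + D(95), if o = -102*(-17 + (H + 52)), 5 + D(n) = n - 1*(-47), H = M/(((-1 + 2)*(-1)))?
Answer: -4657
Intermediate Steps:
H = 12 (H = -12*(-1/(-1 + 2)) = -12/(1*(-1)) = -12/(-1) = -12*(-1) = 12)
D(n) = 42 + n (D(n) = -5 + (n - 1*(-47)) = -5 + (n + 47) = -5 + (47 + n) = 42 + n)
o = -4794 (o = -102*(-17 + (12 + 52)) = -102*(-17 + 64) = -102*47 = -4794)
o + D(95) = -4794 + (42 + 95) = -4794 + 137 = -4657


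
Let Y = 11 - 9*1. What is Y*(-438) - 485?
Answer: -1361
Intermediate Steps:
Y = 2 (Y = 11 - 9 = 2)
Y*(-438) - 485 = 2*(-438) - 485 = -876 - 485 = -1361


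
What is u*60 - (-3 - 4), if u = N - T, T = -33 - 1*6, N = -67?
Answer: -1673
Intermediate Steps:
T = -39 (T = -33 - 6 = -39)
u = -28 (u = -67 - 1*(-39) = -67 + 39 = -28)
u*60 - (-3 - 4) = -28*60 - (-3 - 4) = -1680 - 1*(-7) = -1680 + 7 = -1673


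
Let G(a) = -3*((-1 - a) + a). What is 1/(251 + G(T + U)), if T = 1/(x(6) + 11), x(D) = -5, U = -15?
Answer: 1/254 ≈ 0.0039370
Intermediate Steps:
T = 1/6 (T = 1/(-5 + 11) = 1/6 ≈ 0.16667)
G(a) = 3 (G(a) = -3*(-1) = 3)
1/(251 + G(T + U)) = 1/(251 + 3) = 1/254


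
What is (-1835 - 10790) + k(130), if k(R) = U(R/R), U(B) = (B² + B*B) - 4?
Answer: -12627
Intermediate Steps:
U(B) = -4 + 2*B² (U(B) = (B² + B²) - 4 = 2*B² - 4 = -4 + 2*B²)
k(R) = -2 (k(R) = -4 + 2*(R/R)² = -4 + 2*1² = -4 + 2*1 = -4 + 2 = -2)
(-1835 - 10790) + k(130) = (-1835 - 10790) - 2 = -12625 - 2 = -12627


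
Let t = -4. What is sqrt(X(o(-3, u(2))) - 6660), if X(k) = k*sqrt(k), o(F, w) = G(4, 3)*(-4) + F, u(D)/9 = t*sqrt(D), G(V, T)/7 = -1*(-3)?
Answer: sqrt(-6660 - 87*I*sqrt(87)) ≈ 4.9626 - 81.76*I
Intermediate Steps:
G(V, T) = 21 (G(V, T) = 7*(-1*(-3)) = 7*3 = 21)
u(D) = -36*sqrt(D) (u(D) = 9*(-4*sqrt(D)) = -36*sqrt(D))
o(F, w) = -84 + F (o(F, w) = 21*(-4) + F = -84 + F)
X(k) = k**(3/2)
sqrt(X(o(-3, u(2))) - 6660) = sqrt((-84 - 3)**(3/2) - 6660) = sqrt((-87)**(3/2) - 6660) = sqrt(-87*I*sqrt(87) - 6660) = sqrt(-6660 - 87*I*sqrt(87))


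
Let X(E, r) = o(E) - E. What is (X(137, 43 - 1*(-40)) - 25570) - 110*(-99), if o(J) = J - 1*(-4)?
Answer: -14676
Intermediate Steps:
o(J) = 4 + J (o(J) = J + 4 = 4 + J)
X(E, r) = 4 (X(E, r) = (4 + E) - E = 4)
(X(137, 43 - 1*(-40)) - 25570) - 110*(-99) = (4 - 25570) - 110*(-99) = -25566 + 10890 = -14676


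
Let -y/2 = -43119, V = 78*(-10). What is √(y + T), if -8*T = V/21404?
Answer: √39508321892298/21404 ≈ 293.66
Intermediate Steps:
V = -780
y = 86238 (y = -2*(-43119) = 86238)
T = 195/42808 (T = -(-195)/(2*21404) = -⅛*(-195/5351) = 195/42808 ≈ 0.0045552)
√(y + T) = √(86238 + 195/42808) = √(3691676499/42808) = √39508321892298/21404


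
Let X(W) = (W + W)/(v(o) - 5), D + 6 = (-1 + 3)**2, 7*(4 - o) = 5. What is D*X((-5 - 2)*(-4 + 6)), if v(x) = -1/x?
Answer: -644/61 ≈ -10.557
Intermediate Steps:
o = 23/7 (o = 4 - 1/7*5 = 4 - 5/7 = 23/7 ≈ 3.2857)
D = -2 (D = -6 + (-1 + 3)**2 = -6 + 2**2 = -6 + 4 = -2)
X(W) = -23*W/61 (X(W) = (W + W)/(-1/23/7 - 5) = (2*W)/(-1*7/23 - 5) = (2*W)/(-7/23 - 5) = (2*W)/(-122/23) = (2*W)*(-23/122) = -23*W/61)
D*X((-5 - 2)*(-4 + 6)) = -(-46)*(-5 - 2)*(-4 + 6)/61 = -(-46)*(-7*2)/61 = -(-46)*(-14)/61 = -2*322/61 = -644/61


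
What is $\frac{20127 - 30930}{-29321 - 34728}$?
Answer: $\frac{10803}{64049} \approx 0.16867$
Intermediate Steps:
$\frac{20127 - 30930}{-29321 - 34728} = - \frac{10803}{-64049} = \left(-10803\right) \left(- \frac{1}{64049}\right) = \frac{10803}{64049}$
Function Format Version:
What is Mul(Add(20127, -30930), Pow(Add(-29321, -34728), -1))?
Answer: Rational(10803, 64049) ≈ 0.16867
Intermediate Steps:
Mul(Add(20127, -30930), Pow(Add(-29321, -34728), -1)) = Mul(-10803, Pow(-64049, -1)) = Mul(-10803, Rational(-1, 64049)) = Rational(10803, 64049)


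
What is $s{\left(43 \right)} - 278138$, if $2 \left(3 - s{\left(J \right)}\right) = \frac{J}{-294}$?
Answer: $- \frac{163543337}{588} \approx -2.7814 \cdot 10^{5}$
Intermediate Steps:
$s{\left(J \right)} = 3 + \frac{J}{588}$ ($s{\left(J \right)} = 3 - \frac{J \frac{1}{-294}}{2} = 3 - \frac{J \left(- \frac{1}{294}\right)}{2} = 3 - \frac{\left(- \frac{1}{294}\right) J}{2} = 3 + \frac{J}{588}$)
$s{\left(43 \right)} - 278138 = \left(3 + \frac{1}{588} \cdot 43\right) - 278138 = \left(3 + \frac{43}{588}\right) - 278138 = \frac{1807}{588} - 278138 = - \frac{163543337}{588}$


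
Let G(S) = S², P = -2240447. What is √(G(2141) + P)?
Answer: √2343434 ≈ 1530.8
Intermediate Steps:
√(G(2141) + P) = √(2141² - 2240447) = √(4583881 - 2240447) = √2343434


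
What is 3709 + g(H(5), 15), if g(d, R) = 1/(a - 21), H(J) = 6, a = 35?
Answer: 51927/14 ≈ 3709.1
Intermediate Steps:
g(d, R) = 1/14 (g(d, R) = 1/(35 - 21) = 1/14)
3709 + g(H(5), 15) = 3709 + 1/14 = 51927/14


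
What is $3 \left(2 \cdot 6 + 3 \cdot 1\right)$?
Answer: $45$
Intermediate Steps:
$3 \left(2 \cdot 6 + 3 \cdot 1\right) = 3 \left(12 + 3\right) = 3 \cdot 15 = 45$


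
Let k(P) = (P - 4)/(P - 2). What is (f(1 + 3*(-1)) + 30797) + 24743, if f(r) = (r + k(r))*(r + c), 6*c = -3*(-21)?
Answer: 222143/4 ≈ 55536.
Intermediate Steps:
c = 21/2 (c = (-3*(-21))/6 = (1/6)*63 = 21/2 ≈ 10.500)
k(P) = (-4 + P)/(-2 + P)
f(r) = (21/2 + r)*(r + (-4 + r)/(-2 + r)) (f(r) = (r + (-4 + r)/(-2 + r))*(r + 21/2) = (r + (-4 + r)/(-2 + r))*(21/2 + r) = (21/2 + r)*(r + (-4 + r)/(-2 + r)))
(f(1 + 3*(-1)) + 30797) + 24743 = ((-84 - 29*(1 + 3*(-1)) + 2*(1 + 3*(-1))**3 + 19*(1 + 3*(-1))**2)/(2*(-2 + (1 + 3*(-1)))) + 30797) + 24743 = ((-84 - 29*(1 - 3) + 2*(1 - 3)**3 + 19*(1 - 3)**2)/(2*(-2 + (1 - 3))) + 30797) + 24743 = ((-84 - 29*(-2) + 2*(-2)**3 + 19*(-2)**2)/(2*(-2 - 2)) + 30797) + 24743 = ((1/2)*(-84 + 58 + 2*(-8) + 19*4)/(-4) + 30797) + 24743 = ((1/2)*(-1/4)*(-84 + 58 - 16 + 76) + 30797) + 24743 = ((1/2)*(-1/4)*34 + 30797) + 24743 = (-17/4 + 30797) + 24743 = 123171/4 + 24743 = 222143/4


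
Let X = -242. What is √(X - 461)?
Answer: I*√703 ≈ 26.514*I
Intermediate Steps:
√(X - 461) = √(-242 - 461) = √(-703) = I*√703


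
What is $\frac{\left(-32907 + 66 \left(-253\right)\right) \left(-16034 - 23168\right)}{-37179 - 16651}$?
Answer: $- \frac{194461521}{5383} \approx -36125.0$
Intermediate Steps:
$\frac{\left(-32907 + 66 \left(-253\right)\right) \left(-16034 - 23168\right)}{-37179 - 16651} = \frac{\left(-32907 - 16698\right) \left(-39202\right)}{-37179 - 16651} = \frac{\left(-49605\right) \left(-39202\right)}{-53830} = 1944615210 \left(- \frac{1}{53830}\right) = - \frac{194461521}{5383}$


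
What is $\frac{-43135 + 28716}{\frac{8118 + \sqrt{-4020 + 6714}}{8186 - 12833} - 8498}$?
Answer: $\frac{441098145494022}{260019599801047} - \frac{22335031 \sqrt{2694}}{520039199602094} \approx 1.6964$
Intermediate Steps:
$\frac{-43135 + 28716}{\frac{8118 + \sqrt{-4020 + 6714}}{8186 - 12833} - 8498} = - \frac{14419}{\frac{8118 + \sqrt{2694}}{-4647} - 8498} = - \frac{14419}{\left(8118 + \sqrt{2694}\right) \left(- \frac{1}{4647}\right) - 8498} = - \frac{14419}{\left(- \frac{2706}{1549} - \frac{\sqrt{2694}}{4647}\right) - 8498} = - \frac{14419}{- \frac{13166108}{1549} - \frac{\sqrt{2694}}{4647}}$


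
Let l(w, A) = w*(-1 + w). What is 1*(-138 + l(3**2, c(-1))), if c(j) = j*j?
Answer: -66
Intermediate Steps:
c(j) = j**2
1*(-138 + l(3**2, c(-1))) = 1*(-138 + 3**2*(-1 + 3**2)) = 1*(-138 + 9*(-1 + 9)) = 1*(-138 + 9*8) = 1*(-138 + 72) = 1*(-66) = -66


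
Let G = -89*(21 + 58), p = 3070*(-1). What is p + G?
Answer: -10101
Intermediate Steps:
p = -3070
G = -7031 (G = -89*79 = -7031)
p + G = -3070 - 7031 = -10101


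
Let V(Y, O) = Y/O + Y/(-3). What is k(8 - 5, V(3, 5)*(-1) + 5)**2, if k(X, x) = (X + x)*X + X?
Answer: 19881/25 ≈ 795.24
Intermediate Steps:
V(Y, O) = -Y/3 + Y/O (V(Y, O) = Y/O + Y*(-1/3) = Y/O - Y/3 = -Y/3 + Y/O)
k(X, x) = X + X*(X + x) (k(X, x) = X*(X + x) + X = X + X*(X + x))
k(8 - 5, V(3, 5)*(-1) + 5)**2 = ((8 - 5)*(1 + (8 - 5) + ((-1/3*3 + 3/5)*(-1) + 5)))**2 = (3*(1 + 3 + ((-1 + 3*(1/5))*(-1) + 5)))**2 = (3*(1 + 3 + ((-1 + 3/5)*(-1) + 5)))**2 = (3*(1 + 3 + (-2/5*(-1) + 5)))**2 = (3*(1 + 3 + (2/5 + 5)))**2 = (3*(1 + 3 + 27/5))**2 = (3*(47/5))**2 = (141/5)**2 = 19881/25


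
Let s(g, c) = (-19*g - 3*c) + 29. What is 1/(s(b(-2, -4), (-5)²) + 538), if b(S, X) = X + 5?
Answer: 1/473 ≈ 0.0021142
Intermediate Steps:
b(S, X) = 5 + X
s(g, c) = 29 - 19*g - 3*c
1/(s(b(-2, -4), (-5)²) + 538) = 1/((29 - 19*(5 - 4) - 3*(-5)²) + 538) = 1/((29 - 19*1 - 3*25) + 538) = 1/((29 - 19 - 75) + 538) = 1/(-65 + 538) = 1/473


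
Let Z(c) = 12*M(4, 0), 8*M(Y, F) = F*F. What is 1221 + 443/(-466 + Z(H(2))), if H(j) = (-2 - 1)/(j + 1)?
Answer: 568543/466 ≈ 1220.0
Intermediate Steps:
H(j) = -3/(1 + j)
M(Y, F) = F²/8 (M(Y, F) = (F*F)/8 = F²/8)
Z(c) = 0 (Z(c) = 12*((⅛)*0²) = 12*((⅛)*0) = 12*0 = 0)
1221 + 443/(-466 + Z(H(2))) = 1221 + 443/(-466 + 0) = 1221 + 443/(-466) = 1221 + 443*(-1/466) = 1221 - 443/466 = 568543/466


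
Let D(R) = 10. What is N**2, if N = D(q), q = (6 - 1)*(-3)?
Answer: 100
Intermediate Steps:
q = -15 (q = 5*(-3) = -15)
N = 10
N**2 = 10**2 = 100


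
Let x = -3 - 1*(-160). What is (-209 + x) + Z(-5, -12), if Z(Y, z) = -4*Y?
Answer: -32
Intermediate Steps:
x = 157 (x = -3 + 160 = 157)
(-209 + x) + Z(-5, -12) = (-209 + 157) - 4*(-5) = -52 + 20 = -32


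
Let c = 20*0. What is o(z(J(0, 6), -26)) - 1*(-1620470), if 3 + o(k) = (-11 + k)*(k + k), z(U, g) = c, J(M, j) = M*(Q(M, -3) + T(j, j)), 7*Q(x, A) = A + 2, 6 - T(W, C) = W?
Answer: 1620467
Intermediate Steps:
T(W, C) = 6 - W
Q(x, A) = 2/7 + A/7 (Q(x, A) = (A + 2)/7 = (2 + A)/7 = 2/7 + A/7)
J(M, j) = M*(41/7 - j) (J(M, j) = M*((2/7 + (⅐)*(-3)) + (6 - j)) = M*((2/7 - 3/7) + (6 - j)) = M*(-⅐ + (6 - j)) = M*(41/7 - j))
c = 0
z(U, g) = 0
o(k) = -3 + 2*k*(-11 + k) (o(k) = -3 + (-11 + k)*(k + k) = -3 + (-11 + k)*(2*k) = -3 + 2*k*(-11 + k))
o(z(J(0, 6), -26)) - 1*(-1620470) = (-3 - 22*0 + 2*0²) - 1*(-1620470) = (-3 + 0 + 2*0) + 1620470 = (-3 + 0 + 0) + 1620470 = -3 + 1620470 = 1620467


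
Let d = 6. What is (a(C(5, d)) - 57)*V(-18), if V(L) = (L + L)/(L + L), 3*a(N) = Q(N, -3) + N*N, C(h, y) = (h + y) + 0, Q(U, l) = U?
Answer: -13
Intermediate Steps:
C(h, y) = h + y
a(N) = N/3 + N²/3 (a(N) = (N + N*N)/3 = (N + N²)/3 = N/3 + N²/3)
V(L) = 1 (V(L) = (2*L)/((2*L)) = (2*L)*(1/(2*L)) = 1)
(a(C(5, d)) - 57)*V(-18) = ((5 + 6)*(1 + (5 + 6))/3 - 57)*1 = ((⅓)*11*(1 + 11) - 57)*1 = ((⅓)*11*12 - 57)*1 = (44 - 57)*1 = -13*1 = -13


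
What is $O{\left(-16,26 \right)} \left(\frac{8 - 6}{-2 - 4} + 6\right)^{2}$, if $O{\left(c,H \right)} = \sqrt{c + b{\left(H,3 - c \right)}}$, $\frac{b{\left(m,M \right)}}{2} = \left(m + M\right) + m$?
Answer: $\frac{289 \sqrt{14}}{3} \approx 360.45$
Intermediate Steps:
$b{\left(m,M \right)} = 2 M + 4 m$ ($b{\left(m,M \right)} = 2 \left(\left(m + M\right) + m\right) = 2 \left(\left(M + m\right) + m\right) = 2 \left(M + 2 m\right) = 2 M + 4 m$)
$O{\left(c,H \right)} = \sqrt{6 - c + 4 H}$ ($O{\left(c,H \right)} = \sqrt{c + \left(2 \left(3 - c\right) + 4 H\right)} = \sqrt{c - \left(-6 - 4 H + 2 c\right)} = \sqrt{c + \left(6 - 2 c + 4 H\right)} = \sqrt{6 - c + 4 H}$)
$O{\left(-16,26 \right)} \left(\frac{8 - 6}{-2 - 4} + 6\right)^{2} = \sqrt{6 - -16 + 4 \cdot 26} \left(\frac{8 - 6}{-2 - 4} + 6\right)^{2} = \sqrt{6 + 16 + 104} \left(\frac{2}{-6} + 6\right)^{2} = \sqrt{126} \left(2 \left(- \frac{1}{6}\right) + 6\right)^{2} = 3 \sqrt{14} \left(- \frac{1}{3} + 6\right)^{2} = 3 \sqrt{14} \left(\frac{17}{3}\right)^{2} = 3 \sqrt{14} \cdot \frac{289}{9} = \frac{289 \sqrt{14}}{3}$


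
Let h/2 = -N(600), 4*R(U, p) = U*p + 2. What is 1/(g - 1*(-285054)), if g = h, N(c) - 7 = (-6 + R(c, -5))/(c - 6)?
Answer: 594/169315271 ≈ 3.5082e-6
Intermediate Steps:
R(U, p) = ½ + U*p/4 (R(U, p) = (U*p + 2)/4 = (2 + U*p)/4 = ½ + U*p/4)
N(c) = 7 + (-11/2 - 5*c/4)/(-6 + c) (N(c) = 7 + (-6 + (½ + (¼)*c*(-5)))/(c - 6) = 7 + (-6 + (½ - 5*c/4))/(-6 + c) = 7 + (-11/2 - 5*c/4)/(-6 + c))
h = -6805/594 (h = 2*(-(-190 + 23*600)/(4*(-6 + 600))) = 2*(-(-190 + 13800)/(4*594)) = 2*(-13610/(4*594)) = 2*(-1*6805/1188) = 2*(-6805/1188) = -6805/594 ≈ -11.456)
g = -6805/594 ≈ -11.456
1/(g - 1*(-285054)) = 1/(-6805/594 - 1*(-285054)) = 1/(-6805/594 + 285054) = 1/(169315271/594) = 594/169315271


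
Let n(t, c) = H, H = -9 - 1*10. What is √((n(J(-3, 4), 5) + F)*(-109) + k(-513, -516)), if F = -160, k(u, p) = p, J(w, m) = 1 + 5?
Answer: √18995 ≈ 137.82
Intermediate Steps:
J(w, m) = 6
H = -19 (H = -9 - 10 = -19)
n(t, c) = -19
√((n(J(-3, 4), 5) + F)*(-109) + k(-513, -516)) = √((-19 - 160)*(-109) - 516) = √(-179*(-109) - 516) = √(19511 - 516) = √18995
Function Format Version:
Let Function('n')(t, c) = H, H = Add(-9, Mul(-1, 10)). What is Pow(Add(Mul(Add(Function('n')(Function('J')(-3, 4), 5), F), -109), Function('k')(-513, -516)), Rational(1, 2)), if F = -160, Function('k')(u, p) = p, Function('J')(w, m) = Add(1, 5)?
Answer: Pow(18995, Rational(1, 2)) ≈ 137.82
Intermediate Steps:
Function('J')(w, m) = 6
H = -19 (H = Add(-9, -10) = -19)
Function('n')(t, c) = -19
Pow(Add(Mul(Add(Function('n')(Function('J')(-3, 4), 5), F), -109), Function('k')(-513, -516)), Rational(1, 2)) = Pow(Add(Mul(Add(-19, -160), -109), -516), Rational(1, 2)) = Pow(Add(Mul(-179, -109), -516), Rational(1, 2)) = Pow(Add(19511, -516), Rational(1, 2)) = Pow(18995, Rational(1, 2))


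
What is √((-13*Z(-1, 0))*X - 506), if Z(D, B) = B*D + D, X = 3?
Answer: I*√467 ≈ 21.61*I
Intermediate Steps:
Z(D, B) = D + B*D
√((-13*Z(-1, 0))*X - 506) = √(-(-13)*(1 + 0)*3 - 506) = √(-(-13)*3 - 506) = √(-13*(-1)*3 - 506) = √(13*3 - 506) = √(39 - 506) = √(-467) = I*√467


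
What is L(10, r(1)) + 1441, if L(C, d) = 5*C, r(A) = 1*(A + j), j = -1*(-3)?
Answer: 1491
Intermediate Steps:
j = 3
r(A) = 3 + A (r(A) = 1*(A + 3) = 1*(3 + A) = 3 + A)
L(10, r(1)) + 1441 = 5*10 + 1441 = 50 + 1441 = 1491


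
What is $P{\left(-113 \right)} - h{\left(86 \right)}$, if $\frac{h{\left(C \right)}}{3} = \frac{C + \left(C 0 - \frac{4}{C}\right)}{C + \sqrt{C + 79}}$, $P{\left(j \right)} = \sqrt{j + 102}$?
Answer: $- \frac{3168}{1033} + \frac{1584 \sqrt{165}}{44419} + i \sqrt{11} \approx -2.6087 + 3.3166 i$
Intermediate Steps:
$P{\left(j \right)} = \sqrt{102 + j}$
$h{\left(C \right)} = \frac{3 \left(C - \frac{4}{C}\right)}{C + \sqrt{79 + C}}$ ($h{\left(C \right)} = 3 \frac{C + \left(C 0 - \frac{4}{C}\right)}{C + \sqrt{C + 79}} = 3 \frac{C + \left(0 - \frac{4}{C}\right)}{C + \sqrt{79 + C}} = 3 \frac{C - \frac{4}{C}}{C + \sqrt{79 + C}} = \frac{3 \left(C - \frac{4}{C}\right)}{C + \sqrt{79 + C}}$)
$P{\left(-113 \right)} - h{\left(86 \right)} = \sqrt{102 - 113} - \frac{3 \left(-4 + 86^{2}\right)}{86 \left(86 + \sqrt{79 + 86}\right)} = \sqrt{-11} - 3 \cdot \frac{1}{86} \frac{1}{86 + \sqrt{165}} \left(-4 + 7396\right) = i \sqrt{11} - 3 \cdot \frac{1}{86} \frac{1}{86 + \sqrt{165}} \cdot 7392 = i \sqrt{11} - \frac{11088}{43 \left(86 + \sqrt{165}\right)} = - \frac{11088}{43 \left(86 + \sqrt{165}\right)} + i \sqrt{11}$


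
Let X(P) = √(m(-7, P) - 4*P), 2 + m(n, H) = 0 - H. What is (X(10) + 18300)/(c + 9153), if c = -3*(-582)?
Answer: 6100/3633 + 2*I*√13/10899 ≈ 1.6791 + 0.00066163*I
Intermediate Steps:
c = 1746
m(n, H) = -2 - H (m(n, H) = -2 + (0 - H) = -2 - H)
X(P) = √(-2 - 5*P) (X(P) = √((-2 - P) - 4*P) = √(-2 - 5*P))
(X(10) + 18300)/(c + 9153) = (√(-2 - 5*10) + 18300)/(1746 + 9153) = (√(-2 - 50) + 18300)/10899 = (√(-52) + 18300)*(1/10899) = (2*I*√13 + 18300)*(1/10899) = (18300 + 2*I*√13)*(1/10899) = 6100/3633 + 2*I*√13/10899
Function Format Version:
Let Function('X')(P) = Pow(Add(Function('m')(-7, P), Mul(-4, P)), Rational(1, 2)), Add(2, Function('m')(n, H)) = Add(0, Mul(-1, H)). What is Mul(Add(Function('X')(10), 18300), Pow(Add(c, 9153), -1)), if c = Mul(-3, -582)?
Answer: Add(Rational(6100, 3633), Mul(Rational(2, 10899), I, Pow(13, Rational(1, 2)))) ≈ Add(1.6791, Mul(0.00066163, I))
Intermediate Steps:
c = 1746
Function('m')(n, H) = Add(-2, Mul(-1, H)) (Function('m')(n, H) = Add(-2, Add(0, Mul(-1, H))) = Add(-2, Mul(-1, H)))
Function('X')(P) = Pow(Add(-2, Mul(-5, P)), Rational(1, 2)) (Function('X')(P) = Pow(Add(Add(-2, Mul(-1, P)), Mul(-4, P)), Rational(1, 2)) = Pow(Add(-2, Mul(-5, P)), Rational(1, 2)))
Mul(Add(Function('X')(10), 18300), Pow(Add(c, 9153), -1)) = Mul(Add(Pow(Add(-2, Mul(-5, 10)), Rational(1, 2)), 18300), Pow(Add(1746, 9153), -1)) = Mul(Add(Pow(Add(-2, -50), Rational(1, 2)), 18300), Pow(10899, -1)) = Mul(Add(Pow(-52, Rational(1, 2)), 18300), Rational(1, 10899)) = Mul(Add(Mul(2, I, Pow(13, Rational(1, 2))), 18300), Rational(1, 10899)) = Mul(Add(18300, Mul(2, I, Pow(13, Rational(1, 2)))), Rational(1, 10899)) = Add(Rational(6100, 3633), Mul(Rational(2, 10899), I, Pow(13, Rational(1, 2))))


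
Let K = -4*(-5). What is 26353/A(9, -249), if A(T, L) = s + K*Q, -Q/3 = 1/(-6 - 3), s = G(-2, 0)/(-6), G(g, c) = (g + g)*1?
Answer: 79059/22 ≈ 3593.6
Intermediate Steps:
G(g, c) = 2*g (G(g, c) = (2*g)*1 = 2*g)
s = ⅔ (s = (2*(-2))/(-6) = -4*(-⅙) = ⅔ ≈ 0.66667)
Q = ⅓ (Q = -3/(-6 - 3) = -3/(-9) = -3*(-⅑) = ⅓ ≈ 0.33333)
K = 20
A(T, L) = 22/3 (A(T, L) = ⅔ + 20*(⅓) = ⅔ + 20/3 = 22/3)
26353/A(9, -249) = 26353/(22/3) = 26353*(3/22) = 79059/22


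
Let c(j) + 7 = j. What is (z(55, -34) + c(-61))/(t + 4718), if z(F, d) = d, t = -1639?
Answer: -102/3079 ≈ -0.033128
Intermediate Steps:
c(j) = -7 + j
(z(55, -34) + c(-61))/(t + 4718) = (-34 + (-7 - 61))/(-1639 + 4718) = (-34 - 68)/3079 = -102*1/3079 = -102/3079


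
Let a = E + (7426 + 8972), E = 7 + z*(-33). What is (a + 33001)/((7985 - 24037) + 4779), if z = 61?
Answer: -47393/11273 ≈ -4.2041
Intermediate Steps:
E = -2006 (E = 7 + 61*(-33) = 7 - 2013 = -2006)
a = 14392 (a = -2006 + (7426 + 8972) = -2006 + 16398 = 14392)
(a + 33001)/((7985 - 24037) + 4779) = (14392 + 33001)/((7985 - 24037) + 4779) = 47393/(-16052 + 4779) = 47393/(-11273) = 47393*(-1/11273) = -47393/11273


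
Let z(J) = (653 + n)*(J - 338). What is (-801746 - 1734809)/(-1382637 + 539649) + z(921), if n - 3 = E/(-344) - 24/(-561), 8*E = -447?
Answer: 3771988809007139/9859587648 ≈ 3.8257e+5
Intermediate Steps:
E = -447/8 (E = (⅛)*(-447) = -447/8 ≈ -55.875)
n = 1649477/514624 (n = 3 + (-447/8/(-344) - 24/(-561)) = 3 + (-447/8*(-1/344) - 24*(-1/561)) = 3 + (447/2752 + 8/187) = 3 + 105605/514624 = 1649477/514624 ≈ 3.2052)
z(J) = -57071122381/257312 + 337698949*J/514624 (z(J) = (653 + 1649477/514624)*(J - 338) = 337698949*(-338 + J)/514624 = -57071122381/257312 + 337698949*J/514624)
(-801746 - 1734809)/(-1382637 + 539649) + z(921) = (-801746 - 1734809)/(-1382637 + 539649) + (-57071122381/257312 + (337698949/514624)*921) = -2536555/(-842988) + (-57071122381/257312 + 311020732029/514624) = -2536555*(-1/842988) + 17898044297/46784 = 2536555/842988 + 17898044297/46784 = 3771988809007139/9859587648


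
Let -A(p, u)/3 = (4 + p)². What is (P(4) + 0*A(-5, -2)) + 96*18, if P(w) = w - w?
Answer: 1728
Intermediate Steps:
A(p, u) = -3*(4 + p)²
P(w) = 0
(P(4) + 0*A(-5, -2)) + 96*18 = (0 + 0*(-3*(4 - 5)²)) + 96*18 = (0 + 0*(-3*(-1)²)) + 1728 = (0 + 0*(-3*1)) + 1728 = (0 + 0*(-3)) + 1728 = (0 + 0) + 1728 = 0 + 1728 = 1728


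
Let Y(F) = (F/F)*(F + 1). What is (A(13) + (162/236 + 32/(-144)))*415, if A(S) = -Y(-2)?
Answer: 645325/1062 ≈ 607.65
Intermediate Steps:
Y(F) = 1 + F (Y(F) = 1*(1 + F) = 1 + F)
A(S) = 1 (A(S) = -(1 - 2) = -1*(-1) = 1)
(A(13) + (162/236 + 32/(-144)))*415 = (1 + (162/236 + 32/(-144)))*415 = (1 + (162*(1/236) + 32*(-1/144)))*415 = (1 + (81/118 - 2/9))*415 = (1 + 493/1062)*415 = (1555/1062)*415 = 645325/1062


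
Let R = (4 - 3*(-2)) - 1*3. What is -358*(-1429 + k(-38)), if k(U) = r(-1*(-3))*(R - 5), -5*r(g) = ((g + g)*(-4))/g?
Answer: 2552182/5 ≈ 5.1044e+5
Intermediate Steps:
r(g) = 8/5 (r(g) = -(g + g)*(-4)/(5*g) = -(2*g)*(-4)/(5*g) = -(-8*g)/(5*g) = -1/5*(-8) = 8/5)
R = 7 (R = (4 + 6) - 3 = 10 - 3 = 7)
k(U) = 16/5 (k(U) = 8*(7 - 5)/5 = (8/5)*2 = 16/5)
-358*(-1429 + k(-38)) = -358*(-1429 + 16/5) = -358*(-7129/5) = 2552182/5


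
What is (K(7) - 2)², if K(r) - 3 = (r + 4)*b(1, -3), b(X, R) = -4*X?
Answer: 1849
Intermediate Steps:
K(r) = -13 - 4*r (K(r) = 3 + (r + 4)*(-4*1) = 3 + (4 + r)*(-4) = 3 + (-16 - 4*r) = -13 - 4*r)
(K(7) - 2)² = ((-13 - 4*7) - 2)² = ((-13 - 28) - 2)² = (-41 - 2)² = (-43)² = 1849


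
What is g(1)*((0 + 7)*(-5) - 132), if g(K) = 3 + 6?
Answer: -1503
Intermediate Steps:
g(K) = 9
g(1)*((0 + 7)*(-5) - 132) = 9*((0 + 7)*(-5) - 132) = 9*(7*(-5) - 132) = 9*(-35 - 132) = 9*(-167) = -1503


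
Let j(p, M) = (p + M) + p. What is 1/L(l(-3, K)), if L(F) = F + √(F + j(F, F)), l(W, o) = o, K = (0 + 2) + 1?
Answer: -1 + 2*√3/3 ≈ 0.15470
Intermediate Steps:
K = 3 (K = 2 + 1 = 3)
j(p, M) = M + 2*p (j(p, M) = (M + p) + p = M + 2*p)
L(F) = F + 2*√F (L(F) = F + √(F + (F + 2*F)) = F + √(F + 3*F) = F + √(4*F) = F + 2*√F)
1/L(l(-3, K)) = 1/(3 + 2*√3)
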